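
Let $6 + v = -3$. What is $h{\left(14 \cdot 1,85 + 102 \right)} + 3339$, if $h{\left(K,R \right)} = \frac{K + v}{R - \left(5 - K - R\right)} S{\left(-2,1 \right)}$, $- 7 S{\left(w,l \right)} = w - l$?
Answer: $\frac{8951874}{2681} \approx 3339.0$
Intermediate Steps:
$v = -9$ ($v = -6 - 3 = -9$)
$S{\left(w,l \right)} = - \frac{w}{7} + \frac{l}{7}$ ($S{\left(w,l \right)} = - \frac{w - l}{7} = - \frac{w}{7} + \frac{l}{7}$)
$h{\left(K,R \right)} = \frac{3 \left(-9 + K\right)}{7 \left(-5 + K + 2 R\right)}$ ($h{\left(K,R \right)} = \frac{K - 9}{R - \left(5 - K - R\right)} \left(\left(- \frac{1}{7}\right) \left(-2\right) + \frac{1}{7} \cdot 1\right) = \frac{-9 + K}{R - \left(5 - K - R\right)} \left(\frac{2}{7} + \frac{1}{7}\right) = \frac{-9 + K}{R + \left(-5 + K + R\right)} \frac{3}{7} = \frac{-9 + K}{-5 + K + 2 R} \frac{3}{7} = \frac{3 \left(-9 + K\right)}{7 \left(-5 + K + 2 R\right)}$)
$h{\left(14 \cdot 1,85 + 102 \right)} + 3339 = \frac{3 \left(-9 + 14 \cdot 1\right)}{7 \left(-5 + 14 \cdot 1 + 2 \left(85 + 102\right)\right)} + 3339 = \frac{3 \left(-9 + 14\right)}{7 \left(-5 + 14 + 2 \cdot 187\right)} + 3339 = \frac{3}{7} \frac{1}{-5 + 14 + 374} \cdot 5 + 3339 = \frac{3}{7} \cdot \frac{1}{383} \cdot 5 + 3339 = \frac{15}{2681} + 3339 = \frac{8951874}{2681}$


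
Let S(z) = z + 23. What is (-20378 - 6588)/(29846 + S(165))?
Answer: -13483/15017 ≈ -0.89785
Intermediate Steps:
S(z) = 23 + z
(-20378 - 6588)/(29846 + S(165)) = (-20378 - 6588)/(29846 + (23 + 165)) = -26966/(29846 + 188) = -26966/30034 = -26966*1/30034 = -13483/15017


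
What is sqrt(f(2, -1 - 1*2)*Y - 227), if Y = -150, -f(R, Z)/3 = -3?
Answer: I*sqrt(1577) ≈ 39.711*I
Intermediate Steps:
f(R, Z) = 9 (f(R, Z) = -3*(-3) = 9)
sqrt(f(2, -1 - 1*2)*Y - 227) = sqrt(9*(-150) - 227) = sqrt(-1350 - 227) = sqrt(-1577) = I*sqrt(1577)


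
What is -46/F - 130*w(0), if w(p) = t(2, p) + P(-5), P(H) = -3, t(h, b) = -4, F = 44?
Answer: 19997/22 ≈ 908.95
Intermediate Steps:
w(p) = -7 (w(p) = -4 - 3 = -7)
-46/F - 130*w(0) = -46/44 - 130*(-7) = -46*1/44 + 910 = -23/22 + 910 = 19997/22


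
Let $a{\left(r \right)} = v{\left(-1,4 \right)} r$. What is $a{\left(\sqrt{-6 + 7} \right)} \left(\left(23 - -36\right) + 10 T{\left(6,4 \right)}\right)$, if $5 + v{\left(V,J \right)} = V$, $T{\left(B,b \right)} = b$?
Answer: $-594$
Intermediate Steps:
$v{\left(V,J \right)} = -5 + V$
$a{\left(r \right)} = - 6 r$ ($a{\left(r \right)} = \left(-5 - 1\right) r = - 6 r$)
$a{\left(\sqrt{-6 + 7} \right)} \left(\left(23 - -36\right) + 10 T{\left(6,4 \right)}\right) = - 6 \sqrt{-6 + 7} \left(\left(23 - -36\right) + 10 \cdot 4\right) = - 6 \sqrt{1} \left(\left(23 + 36\right) + 40\right) = \left(-6\right) 1 \left(59 + 40\right) = \left(-6\right) 99 = -594$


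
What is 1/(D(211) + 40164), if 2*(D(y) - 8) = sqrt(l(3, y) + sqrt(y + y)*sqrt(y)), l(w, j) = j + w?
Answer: 1/(40172 + sqrt(214 + 211*sqrt(2))/2) ≈ 2.4886e-5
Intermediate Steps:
D(y) = 8 + sqrt(3 + y + y*sqrt(2))/2 (D(y) = 8 + sqrt((y + 3) + sqrt(y + y)*sqrt(y))/2 = 8 + sqrt((3 + y) + sqrt(2*y)*sqrt(y))/2 = 8 + sqrt((3 + y) + (sqrt(2)*sqrt(y))*sqrt(y))/2 = 8 + sqrt((3 + y) + y*sqrt(2))/2 = 8 + sqrt(3 + y + y*sqrt(2))/2)
1/(D(211) + 40164) = 1/((8 + sqrt(3 + 211 + 211*sqrt(2))/2) + 40164) = 1/((8 + sqrt(214 + 211*sqrt(2))/2) + 40164) = 1/(40172 + sqrt(214 + 211*sqrt(2))/2)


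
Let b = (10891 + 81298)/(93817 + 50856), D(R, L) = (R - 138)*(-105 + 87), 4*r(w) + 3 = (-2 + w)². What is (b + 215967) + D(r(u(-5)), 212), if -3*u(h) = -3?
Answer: 31605355769/144673 ≈ 2.1846e+5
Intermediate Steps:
u(h) = 1 (u(h) = -⅓*(-3) = 1)
r(w) = -¾ + (-2 + w)²/4
D(R, L) = 2484 - 18*R (D(R, L) = (-138 + R)*(-18) = 2484 - 18*R)
b = 92189/144673 ≈ 0.63722
(b + 215967) + D(r(u(-5)), 212) = (92189/144673 + 215967) + (2484 - 18*(-¾ + (-2 + 1)²/4)) = 31244685980/144673 + (2484 - 18*(-¾ + (¼)*(-1)²)) = 31244685980/144673 + (2484 - 18*(-¾ + (¼)*1)) = 31244685980/144673 + (2484 - 18*(-¾ + ¼)) = 31244685980/144673 + (2484 - 18*(-½)) = 31244685980/144673 + (2484 + 9) = 31244685980/144673 + 2493 = 31605355769/144673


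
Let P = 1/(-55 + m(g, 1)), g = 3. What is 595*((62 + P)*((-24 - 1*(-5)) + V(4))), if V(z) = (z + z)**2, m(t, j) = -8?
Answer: 1659625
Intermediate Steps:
P = -1/63 (P = 1/(-55 - 8) = 1/(-63) = -1/63 ≈ -0.015873)
V(z) = 4*z**2 (V(z) = (2*z)**2 = 4*z**2)
595*((62 + P)*((-24 - 1*(-5)) + V(4))) = 595*((62 - 1/63)*((-24 - 1*(-5)) + 4*4**2)) = 595*(3905*((-24 + 5) + 4*16)/63) = 595*(3905*(-19 + 64)/63) = 595*((3905/63)*45) = 595*(19525/7) = 1659625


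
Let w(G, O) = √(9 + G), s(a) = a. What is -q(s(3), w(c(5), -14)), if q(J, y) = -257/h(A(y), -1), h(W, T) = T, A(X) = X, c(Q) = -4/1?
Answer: -257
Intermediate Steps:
c(Q) = -4 (c(Q) = -4*1 = -4)
q(J, y) = 257 (q(J, y) = -257/(-1) = -257*(-1) = 257)
-q(s(3), w(c(5), -14)) = -1*257 = -257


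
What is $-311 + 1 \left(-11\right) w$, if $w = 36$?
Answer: $-707$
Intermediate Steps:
$-311 + 1 \left(-11\right) w = -311 + 1 \left(-11\right) 36 = -311 - 396 = -707$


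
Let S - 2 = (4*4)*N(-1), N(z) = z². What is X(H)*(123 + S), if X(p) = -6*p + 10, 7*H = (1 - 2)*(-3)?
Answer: 7332/7 ≈ 1047.4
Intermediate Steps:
S = 18 (S = 2 + (4*4)*(-1)² = 2 + 16*1 = 2 + 16 = 18)
H = 3/7 (H = ((1 - 2)*(-3))/7 = (-1*(-3))/7 = (⅐)*3 = 3/7 ≈ 0.42857)
X(p) = 10 - 6*p
X(H)*(123 + S) = (10 - 6*3/7)*(123 + 18) = (10 - 18/7)*141 = (52/7)*141 = 7332/7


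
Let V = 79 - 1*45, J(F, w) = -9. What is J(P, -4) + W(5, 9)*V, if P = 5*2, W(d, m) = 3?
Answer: 93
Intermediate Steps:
P = 10
V = 34 (V = 79 - 45 = 34)
J(P, -4) + W(5, 9)*V = -9 + 3*34 = -9 + 102 = 93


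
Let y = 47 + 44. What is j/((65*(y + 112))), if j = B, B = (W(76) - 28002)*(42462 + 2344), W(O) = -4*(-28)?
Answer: -249927868/2639 ≈ -94706.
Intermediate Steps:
W(O) = 112
y = 91
B = -1249639340 (B = (112 - 28002)*(42462 + 2344) = -27890*44806 = -1249639340)
j = -1249639340
j/((65*(y + 112))) = -1249639340*1/(65*(91 + 112)) = -1249639340/(65*203) = -1249639340/13195 = -1249639340*1/13195 = -249927868/2639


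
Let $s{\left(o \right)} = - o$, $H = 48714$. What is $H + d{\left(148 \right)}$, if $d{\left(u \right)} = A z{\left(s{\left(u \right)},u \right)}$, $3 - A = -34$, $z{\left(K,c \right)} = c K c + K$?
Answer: $-119903066$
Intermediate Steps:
$z{\left(K,c \right)} = K + K c^{2}$ ($z{\left(K,c \right)} = K c c + K = K c^{2} + K = K + K c^{2}$)
$A = 37$ ($A = 3 - -34 = 3 + 34 = 37$)
$d{\left(u \right)} = - 37 u \left(1 + u^{2}\right)$ ($d{\left(u \right)} = 37 - u \left(1 + u^{2}\right) = 37 \left(- u \left(1 + u^{2}\right)\right) = - 37 u \left(1 + u^{2}\right)$)
$H + d{\left(148 \right)} = 48714 - 5476 \left(1 + 148^{2}\right) = 48714 - 5476 \left(1 + 21904\right) = 48714 - 5476 \cdot 21905 = 48714 - 119951780 = -119903066$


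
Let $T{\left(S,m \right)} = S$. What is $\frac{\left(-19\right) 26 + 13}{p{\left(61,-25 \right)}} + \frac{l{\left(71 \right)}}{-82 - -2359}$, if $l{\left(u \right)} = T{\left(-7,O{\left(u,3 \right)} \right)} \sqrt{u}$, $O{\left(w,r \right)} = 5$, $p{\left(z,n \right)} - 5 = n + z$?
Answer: $- \frac{481}{41} - \frac{7 \sqrt{71}}{2277} \approx -11.758$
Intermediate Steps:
$p{\left(z,n \right)} = 5 + n + z$ ($p{\left(z,n \right)} = 5 + \left(n + z\right) = 5 + n + z$)
$l{\left(u \right)} = - 7 \sqrt{u}$
$\frac{\left(-19\right) 26 + 13}{p{\left(61,-25 \right)}} + \frac{l{\left(71 \right)}}{-82 - -2359} = \frac{\left(-19\right) 26 + 13}{5 - 25 + 61} + \frac{\left(-7\right) \sqrt{71}}{-82 - -2359} = \frac{-494 + 13}{41} + \frac{\left(-7\right) \sqrt{71}}{-82 + 2359} = \left(-481\right) \frac{1}{41} + \frac{\left(-7\right) \sqrt{71}}{2277} = - \frac{481}{41} + - 7 \sqrt{71} \cdot \frac{1}{2277} = - \frac{481}{41} - \frac{7 \sqrt{71}}{2277}$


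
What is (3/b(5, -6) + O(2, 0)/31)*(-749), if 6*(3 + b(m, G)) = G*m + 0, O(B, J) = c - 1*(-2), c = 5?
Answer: 27713/248 ≈ 111.75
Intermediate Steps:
O(B, J) = 7 (O(B, J) = 5 - 1*(-2) = 5 + 2 = 7)
b(m, G) = -3 + G*m/6 (b(m, G) = -3 + (G*m + 0)/6 = -3 + (G*m)/6 = -3 + G*m/6)
(3/b(5, -6) + O(2, 0)/31)*(-749) = (3/(-3 + (⅙)*(-6)*5) + 7/31)*(-749) = (3/(-3 - 5) + 7*(1/31))*(-749) = (3/(-8) + 7/31)*(-749) = (3*(-⅛) + 7/31)*(-749) = (-3/8 + 7/31)*(-749) = -37/248*(-749) = 27713/248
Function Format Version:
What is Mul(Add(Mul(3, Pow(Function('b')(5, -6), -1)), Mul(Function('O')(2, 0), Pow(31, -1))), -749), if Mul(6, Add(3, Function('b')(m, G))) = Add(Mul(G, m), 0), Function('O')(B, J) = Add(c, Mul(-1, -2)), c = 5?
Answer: Rational(27713, 248) ≈ 111.75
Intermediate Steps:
Function('O')(B, J) = 7 (Function('O')(B, J) = Add(5, Mul(-1, -2)) = Add(5, 2) = 7)
Function('b')(m, G) = Add(-3, Mul(Rational(1, 6), G, m)) (Function('b')(m, G) = Add(-3, Mul(Rational(1, 6), Add(Mul(G, m), 0))) = Add(-3, Mul(Rational(1, 6), Mul(G, m))) = Add(-3, Mul(Rational(1, 6), G, m)))
Mul(Add(Mul(3, Pow(Function('b')(5, -6), -1)), Mul(Function('O')(2, 0), Pow(31, -1))), -749) = Mul(Add(Mul(3, Pow(Add(-3, Mul(Rational(1, 6), -6, 5)), -1)), Mul(7, Pow(31, -1))), -749) = Mul(Add(Mul(3, Pow(Add(-3, -5), -1)), Mul(7, Rational(1, 31))), -749) = Mul(Add(Mul(3, Pow(-8, -1)), Rational(7, 31)), -749) = Mul(Add(Mul(3, Rational(-1, 8)), Rational(7, 31)), -749) = Mul(Add(Rational(-3, 8), Rational(7, 31)), -749) = Mul(Rational(-37, 248), -749) = Rational(27713, 248)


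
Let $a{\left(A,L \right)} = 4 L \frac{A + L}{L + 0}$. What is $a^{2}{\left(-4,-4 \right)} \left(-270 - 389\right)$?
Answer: $-674816$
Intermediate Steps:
$a{\left(A,L \right)} = 4 A + 4 L$ ($a{\left(A,L \right)} = 4 L \frac{A + L}{L} = 4 A + 4 L$)
$a^{2}{\left(-4,-4 \right)} \left(-270 - 389\right) = \left(4 \left(-4\right) + 4 \left(-4\right)\right)^{2} \left(-270 - 389\right) = \left(-16 - 16\right)^{2} \left(-659\right) = \left(-32\right)^{2} \left(-659\right) = 1024 \left(-659\right) = -674816$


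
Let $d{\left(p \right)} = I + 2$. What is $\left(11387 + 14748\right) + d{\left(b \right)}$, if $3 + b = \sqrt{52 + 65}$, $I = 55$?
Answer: $26192$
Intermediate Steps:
$b = -3 + 3 \sqrt{13}$ ($b = -3 + \sqrt{52 + 65} = -3 + \sqrt{117} = -3 + 3 \sqrt{13} \approx 7.8167$)
$d{\left(p \right)} = 57$ ($d{\left(p \right)} = 55 + 2 = 57$)
$\left(11387 + 14748\right) + d{\left(b \right)} = \left(11387 + 14748\right) + 57 = 26135 + 57 = 26192$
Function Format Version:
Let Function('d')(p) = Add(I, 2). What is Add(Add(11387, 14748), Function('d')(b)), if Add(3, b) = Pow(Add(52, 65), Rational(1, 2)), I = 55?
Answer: 26192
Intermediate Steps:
b = Add(-3, Mul(3, Pow(13, Rational(1, 2)))) (b = Add(-3, Pow(Add(52, 65), Rational(1, 2))) = Add(-3, Pow(117, Rational(1, 2))) = Add(-3, Mul(3, Pow(13, Rational(1, 2)))) ≈ 7.8167)
Function('d')(p) = 57 (Function('d')(p) = Add(55, 2) = 57)
Add(Add(11387, 14748), Function('d')(b)) = Add(Add(11387, 14748), 57) = Add(26135, 57) = 26192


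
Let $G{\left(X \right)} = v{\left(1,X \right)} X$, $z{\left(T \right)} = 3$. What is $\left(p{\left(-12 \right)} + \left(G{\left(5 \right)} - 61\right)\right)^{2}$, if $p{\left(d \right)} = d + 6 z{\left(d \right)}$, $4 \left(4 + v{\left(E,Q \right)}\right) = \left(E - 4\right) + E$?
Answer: $\frac{24025}{4} \approx 6006.3$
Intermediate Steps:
$v{\left(E,Q \right)} = -5 + \frac{E}{2}$ ($v{\left(E,Q \right)} = -4 + \frac{\left(E - 4\right) + E}{4} = -4 + \frac{\left(-4 + E\right) + E}{4} = -4 + \frac{-4 + 2 E}{4} = -4 + \left(-1 + \frac{E}{2}\right) = -5 + \frac{E}{2}$)
$p{\left(d \right)} = 18 + d$ ($p{\left(d \right)} = d + 6 \cdot 3 = d + 18 = 18 + d$)
$G{\left(X \right)} = - \frac{9 X}{2}$ ($G{\left(X \right)} = \left(-5 + \frac{1}{2} \cdot 1\right) X = \left(-5 + \frac{1}{2}\right) X = - \frac{9 X}{2}$)
$\left(p{\left(-12 \right)} + \left(G{\left(5 \right)} - 61\right)\right)^{2} = \left(\left(18 - 12\right) - \frac{167}{2}\right)^{2} = \left(6 - \frac{167}{2}\right)^{2} = \left(- \frac{155}{2}\right)^{2} = \frac{24025}{4}$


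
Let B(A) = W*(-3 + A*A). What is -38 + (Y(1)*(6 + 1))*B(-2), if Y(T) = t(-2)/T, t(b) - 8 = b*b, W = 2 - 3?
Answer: -122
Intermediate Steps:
W = -1
t(b) = 8 + b**2 (t(b) = 8 + b*b = 8 + b**2)
B(A) = 3 - A**2 (B(A) = -(-3 + A*A) = -(-3 + A**2) = 3 - A**2)
Y(T) = 12/T (Y(T) = (8 + (-2)**2)/T = (8 + 4)/T = 12/T)
-38 + (Y(1)*(6 + 1))*B(-2) = -38 + ((12/1)*(6 + 1))*(3 - 1*(-2)**2) = -38 + ((12*1)*7)*(3 - 1*4) = -38 + (12*7)*(3 - 4) = -38 + 84*(-1) = -38 - 84 = -122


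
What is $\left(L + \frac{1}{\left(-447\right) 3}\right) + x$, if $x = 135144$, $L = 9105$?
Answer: $\frac{193437908}{1341} \approx 1.4425 \cdot 10^{5}$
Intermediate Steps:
$\left(L + \frac{1}{\left(-447\right) 3}\right) + x = \left(9105 + \frac{1}{\left(-447\right) 3}\right) + 135144 = \left(9105 + \frac{1}{-1341}\right) + 135144 = \left(9105 - \frac{1}{1341}\right) + 135144 = \frac{12209804}{1341} + 135144 = \frac{193437908}{1341}$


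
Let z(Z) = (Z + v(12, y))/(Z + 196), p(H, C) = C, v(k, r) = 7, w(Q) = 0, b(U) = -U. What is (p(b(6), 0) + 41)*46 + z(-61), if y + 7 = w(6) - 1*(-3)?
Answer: 9428/5 ≈ 1885.6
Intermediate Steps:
y = -4 (y = -7 + (0 - 1*(-3)) = -7 + (0 + 3) = -7 + 3 = -4)
z(Z) = (7 + Z)/(196 + Z) (z(Z) = (Z + 7)/(Z + 196) = (7 + Z)/(196 + Z))
(p(b(6), 0) + 41)*46 + z(-61) = (0 + 41)*46 + (7 - 61)/(196 - 61) = 41*46 - 54/135 = 1886 + (1/135)*(-54) = 1886 - ⅖ = 9428/5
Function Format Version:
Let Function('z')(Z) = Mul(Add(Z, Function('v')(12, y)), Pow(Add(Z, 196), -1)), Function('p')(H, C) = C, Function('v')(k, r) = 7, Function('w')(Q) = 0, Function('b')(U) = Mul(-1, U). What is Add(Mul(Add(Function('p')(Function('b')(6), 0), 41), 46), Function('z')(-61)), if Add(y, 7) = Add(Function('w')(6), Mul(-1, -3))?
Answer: Rational(9428, 5) ≈ 1885.6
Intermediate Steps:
y = -4 (y = Add(-7, Add(0, Mul(-1, -3))) = Add(-7, Add(0, 3)) = Add(-7, 3) = -4)
Function('z')(Z) = Mul(Pow(Add(196, Z), -1), Add(7, Z)) (Function('z')(Z) = Mul(Add(Z, 7), Pow(Add(Z, 196), -1)) = Mul(Add(7, Z), Pow(Add(196, Z), -1)) = Mul(Pow(Add(196, Z), -1), Add(7, Z)))
Add(Mul(Add(Function('p')(Function('b')(6), 0), 41), 46), Function('z')(-61)) = Add(Mul(Add(0, 41), 46), Mul(Pow(Add(196, -61), -1), Add(7, -61))) = Add(Mul(41, 46), Mul(Pow(135, -1), -54)) = Add(1886, Mul(Rational(1, 135), -54)) = Add(1886, Rational(-2, 5)) = Rational(9428, 5)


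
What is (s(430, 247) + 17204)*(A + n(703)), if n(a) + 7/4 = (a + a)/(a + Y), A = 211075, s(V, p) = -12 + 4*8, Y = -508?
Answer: 708951720254/195 ≈ 3.6357e+9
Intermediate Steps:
s(V, p) = 20 (s(V, p) = -12 + 32 = 20)
n(a) = -7/4 + 2*a/(-508 + a) (n(a) = -7/4 + (a + a)/(a - 508) = -7/4 + (2*a)/(-508 + a) = -7/4 + 2*a/(-508 + a))
(s(430, 247) + 17204)*(A + n(703)) = (20 + 17204)*(211075 + (3556 + 703)/(4*(-508 + 703))) = 17224*(211075 + (¼)*4259/195) = 17224*(211075 + (¼)*(1/195)*4259) = 17224*(211075 + 4259/780) = 17224*(164642759/780) = 708951720254/195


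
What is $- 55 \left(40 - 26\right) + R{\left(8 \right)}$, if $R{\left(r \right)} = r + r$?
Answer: $-754$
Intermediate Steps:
$R{\left(r \right)} = 2 r$
$- 55 \left(40 - 26\right) + R{\left(8 \right)} = - 55 \left(40 - 26\right) + 2 \cdot 8 = \left(-55\right) 14 + 16 = -770 + 16 = -754$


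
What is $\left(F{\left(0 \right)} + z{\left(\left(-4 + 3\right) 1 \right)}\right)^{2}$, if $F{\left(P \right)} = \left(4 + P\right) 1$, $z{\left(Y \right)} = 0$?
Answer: $16$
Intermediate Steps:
$F{\left(P \right)} = 4 + P$
$\left(F{\left(0 \right)} + z{\left(\left(-4 + 3\right) 1 \right)}\right)^{2} = \left(\left(4 + 0\right) + 0\right)^{2} = \left(4 + 0\right)^{2} = 4^{2} = 16$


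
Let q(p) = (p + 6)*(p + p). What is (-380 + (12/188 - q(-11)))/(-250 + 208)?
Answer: 23027/1974 ≈ 11.665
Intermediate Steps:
q(p) = 2*p*(6 + p) (q(p) = (6 + p)*(2*p) = 2*p*(6 + p))
(-380 + (12/188 - q(-11)))/(-250 + 208) = (-380 + (12/188 - 2*(-11)*(6 - 11)))/(-250 + 208) = (-380 + (12*(1/188) - 2*(-11)*(-5)))/(-42) = (-380 + (3/47 - 1*110))*(-1/42) = (-380 + (3/47 - 110))*(-1/42) = (-380 - 5167/47)*(-1/42) = -23027/47*(-1/42) = 23027/1974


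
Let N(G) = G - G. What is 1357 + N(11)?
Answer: 1357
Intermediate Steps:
N(G) = 0
1357 + N(11) = 1357 + 0 = 1357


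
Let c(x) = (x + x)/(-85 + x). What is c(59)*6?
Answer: -354/13 ≈ -27.231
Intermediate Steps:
c(x) = 2*x/(-85 + x) (c(x) = (2*x)/(-85 + x) = 2*x/(-85 + x))
c(59)*6 = (2*59/(-85 + 59))*6 = (2*59/(-26))*6 = (2*59*(-1/26))*6 = -59/13*6 = -354/13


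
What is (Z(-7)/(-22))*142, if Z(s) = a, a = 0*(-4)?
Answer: 0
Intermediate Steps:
a = 0
Z(s) = 0
(Z(-7)/(-22))*142 = (0/(-22))*142 = (0*(-1/22))*142 = 0*142 = 0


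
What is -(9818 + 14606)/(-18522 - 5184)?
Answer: 12212/11853 ≈ 1.0303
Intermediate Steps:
-(9818 + 14606)/(-18522 - 5184) = -24424/(-23706) = -24424*(-1)/23706 = -1*(-12212/11853) = 12212/11853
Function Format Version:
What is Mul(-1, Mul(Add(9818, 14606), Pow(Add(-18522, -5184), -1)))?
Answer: Rational(12212, 11853) ≈ 1.0303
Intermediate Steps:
Mul(-1, Mul(Add(9818, 14606), Pow(Add(-18522, -5184), -1))) = Mul(-1, Mul(24424, Pow(-23706, -1))) = Mul(-1, Mul(24424, Rational(-1, 23706))) = Mul(-1, Rational(-12212, 11853)) = Rational(12212, 11853)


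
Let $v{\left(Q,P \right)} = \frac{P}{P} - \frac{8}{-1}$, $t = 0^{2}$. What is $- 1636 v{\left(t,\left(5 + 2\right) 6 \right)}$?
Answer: $-14724$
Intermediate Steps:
$t = 0$
$v{\left(Q,P \right)} = 9$ ($v{\left(Q,P \right)} = 1 - -8 = 1 + 8 = 9$)
$- 1636 v{\left(t,\left(5 + 2\right) 6 \right)} = \left(-1636\right) 9 = -14724$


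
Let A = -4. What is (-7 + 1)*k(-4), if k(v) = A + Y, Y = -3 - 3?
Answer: 60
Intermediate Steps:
Y = -6
k(v) = -10 (k(v) = -4 - 6 = -10)
(-7 + 1)*k(-4) = (-7 + 1)*(-10) = -6*(-10) = 60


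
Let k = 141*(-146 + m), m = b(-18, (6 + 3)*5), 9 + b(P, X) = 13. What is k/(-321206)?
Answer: 10011/160603 ≈ 0.062334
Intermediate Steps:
b(P, X) = 4 (b(P, X) = -9 + 13 = 4)
m = 4
k = -20022 (k = 141*(-146 + 4) = 141*(-142) = -20022)
k/(-321206) = -20022/(-321206) = -20022*(-1/321206) = 10011/160603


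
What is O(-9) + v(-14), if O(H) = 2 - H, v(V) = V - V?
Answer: 11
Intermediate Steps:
v(V) = 0
O(-9) + v(-14) = (2 - 1*(-9)) + 0 = (2 + 9) + 0 = 11 + 0 = 11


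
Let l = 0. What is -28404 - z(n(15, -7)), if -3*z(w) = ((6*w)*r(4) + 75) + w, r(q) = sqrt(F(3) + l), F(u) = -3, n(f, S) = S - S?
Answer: -28379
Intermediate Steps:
n(f, S) = 0
r(q) = I*sqrt(3) (r(q) = sqrt(-3 + 0) = sqrt(-3) = I*sqrt(3))
z(w) = -25 - w/3 - 2*I*w*sqrt(3) (z(w) = -(((6*w)*(I*sqrt(3)) + 75) + w)/3 = -((6*I*w*sqrt(3) + 75) + w)/3 = -((75 + 6*I*w*sqrt(3)) + w)/3 = -(75 + w + 6*I*w*sqrt(3))/3 = -25 - w/3 - 2*I*w*sqrt(3))
-28404 - z(n(15, -7)) = -28404 - (-25 - 1/3*0 - 2*I*0*sqrt(3)) = -28404 - (-25 + 0 + 0) = -28404 - 1*(-25) = -28404 + 25 = -28379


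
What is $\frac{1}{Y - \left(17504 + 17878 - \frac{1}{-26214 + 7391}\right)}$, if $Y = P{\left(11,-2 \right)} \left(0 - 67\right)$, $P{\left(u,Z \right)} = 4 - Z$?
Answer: $- \frac{18823}{673562233} \approx -2.7945 \cdot 10^{-5}$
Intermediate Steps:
$Y = -402$ ($Y = \left(4 - -2\right) \left(0 - 67\right) = \left(4 + 2\right) \left(-67\right) = 6 \left(-67\right) = -402$)
$\frac{1}{Y - \left(17504 + 17878 - \frac{1}{-26214 + 7391}\right)} = \frac{1}{-402 - \left(17504 + 17878 - \frac{1}{-26214 + 7391}\right)} = \frac{1}{-402 + \left(\frac{1}{-18823} - \left(17504 + 17878\right)\right)} = \frac{1}{-402 - \frac{665995387}{18823}} = \frac{1}{- \frac{673562233}{18823}} = - \frac{18823}{673562233}$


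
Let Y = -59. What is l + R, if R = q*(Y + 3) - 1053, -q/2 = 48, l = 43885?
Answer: 48208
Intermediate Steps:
q = -96 (q = -2*48 = -96)
R = 4323 (R = -96*(-59 + 3) - 1053 = -96*(-56) - 1053 = 5376 - 1053 = 4323)
l + R = 43885 + 4323 = 48208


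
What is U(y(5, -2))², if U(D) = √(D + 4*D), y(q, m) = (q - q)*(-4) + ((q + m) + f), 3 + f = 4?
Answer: 20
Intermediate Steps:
f = 1 (f = -3 + 4 = 1)
y(q, m) = 1 + m + q (y(q, m) = (q - q)*(-4) + ((q + m) + 1) = 0*(-4) + ((m + q) + 1) = 0 + (1 + m + q) = 1 + m + q)
U(D) = √5*√D (U(D) = √(5*D) = √5*√D)
U(y(5, -2))² = (√5*√(1 - 2 + 5))² = (√5*√4)² = (√5*2)² = (2*√5)² = 20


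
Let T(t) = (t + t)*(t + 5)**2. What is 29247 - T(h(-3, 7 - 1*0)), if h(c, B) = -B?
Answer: 29303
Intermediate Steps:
T(t) = 2*t*(5 + t)**2 (T(t) = (2*t)*(5 + t)**2 = 2*t*(5 + t)**2)
29247 - T(h(-3, 7 - 1*0)) = 29247 - 2*(-(7 - 1*0))*(5 - (7 - 1*0))**2 = 29247 - 2*(-(7 + 0))*(5 - (7 + 0))**2 = 29247 - 2*(-1*7)*(5 - 1*7)**2 = 29247 - 2*(-7)*(5 - 7)**2 = 29247 - 2*(-7)*(-2)**2 = 29247 - 2*(-7)*4 = 29247 - 1*(-56) = 29247 + 56 = 29303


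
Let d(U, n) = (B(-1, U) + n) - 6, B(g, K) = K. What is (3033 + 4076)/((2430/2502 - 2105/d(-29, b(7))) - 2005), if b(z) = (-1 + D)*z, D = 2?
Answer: -27668228/7507085 ≈ -3.6856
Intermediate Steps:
b(z) = z (b(z) = (-1 + 2)*z = 1*z = z)
d(U, n) = -6 + U + n (d(U, n) = (U + n) - 6 = -6 + U + n)
(3033 + 4076)/((2430/2502 - 2105/d(-29, b(7))) - 2005) = (3033 + 4076)/((2430/2502 - 2105/(-6 - 29 + 7)) - 2005) = 7109/((2430*(1/2502) - 2105/(-28)) - 2005) = 7109/((135/139 - 2105*(-1/28)) - 2005) = 7109/((135/139 + 2105/28) - 2005) = 7109/(296375/3892 - 2005) = 7109/(-7507085/3892) = 7109*(-3892/7507085) = -27668228/7507085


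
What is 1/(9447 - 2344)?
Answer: 1/7103 ≈ 0.00014079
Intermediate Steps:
1/(9447 - 2344) = 1/7103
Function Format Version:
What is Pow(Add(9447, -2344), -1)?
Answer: Rational(1, 7103) ≈ 0.00014079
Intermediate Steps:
Pow(Add(9447, -2344), -1) = Pow(7103, -1) = Rational(1, 7103)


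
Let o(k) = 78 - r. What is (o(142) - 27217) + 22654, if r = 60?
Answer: -4545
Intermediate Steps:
o(k) = 18 (o(k) = 78 - 1*60 = 78 - 60 = 18)
(o(142) - 27217) + 22654 = (18 - 27217) + 22654 = -27199 + 22654 = -4545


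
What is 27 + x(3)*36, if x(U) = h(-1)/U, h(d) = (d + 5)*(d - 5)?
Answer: -261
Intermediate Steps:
h(d) = (-5 + d)*(5 + d) (h(d) = (5 + d)*(-5 + d) = (-5 + d)*(5 + d))
x(U) = -24/U (x(U) = (-25 + (-1)**2)/U = (-25 + 1)/U = -24/U)
27 + x(3)*36 = 27 - 24/3*36 = 27 - 24*1/3*36 = 27 - 8*36 = 27 - 288 = -261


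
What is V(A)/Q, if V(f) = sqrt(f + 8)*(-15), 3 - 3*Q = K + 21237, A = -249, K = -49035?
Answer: -5*I*sqrt(241)/3089 ≈ -0.025128*I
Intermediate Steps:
Q = 9267 (Q = 1 - (-49035 + 21237)/3 = 1 - 1/3*(-27798) = 1 + 9266 = 9267)
V(f) = -15*sqrt(8 + f) (V(f) = sqrt(8 + f)*(-15) = -15*sqrt(8 + f))
V(A)/Q = -15*sqrt(8 - 249)/9267 = -15*I*sqrt(241)*(1/9267) = -5*I*sqrt(241)/3089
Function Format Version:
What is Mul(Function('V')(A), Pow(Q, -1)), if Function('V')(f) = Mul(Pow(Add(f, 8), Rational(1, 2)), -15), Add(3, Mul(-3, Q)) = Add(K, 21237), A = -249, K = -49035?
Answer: Mul(Rational(-5, 3089), I, Pow(241, Rational(1, 2))) ≈ Mul(-0.025128, I)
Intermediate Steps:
Q = 9267 (Q = Add(1, Mul(Rational(-1, 3), Add(-49035, 21237))) = Add(1, Mul(Rational(-1, 3), -27798)) = Add(1, 9266) = 9267)
Function('V')(f) = Mul(-15, Pow(Add(8, f), Rational(1, 2))) (Function('V')(f) = Mul(Pow(Add(8, f), Rational(1, 2)), -15) = Mul(-15, Pow(Add(8, f), Rational(1, 2))))
Mul(Function('V')(A), Pow(Q, -1)) = Mul(Mul(-15, Pow(Add(8, -249), Rational(1, 2))), Pow(9267, -1)) = Mul(Mul(-15, Pow(-241, Rational(1, 2))), Rational(1, 9267)) = Mul(Mul(-15, Mul(I, Pow(241, Rational(1, 2)))), Rational(1, 9267)) = Mul(Mul(-15, I, Pow(241, Rational(1, 2))), Rational(1, 9267)) = Mul(Rational(-5, 3089), I, Pow(241, Rational(1, 2)))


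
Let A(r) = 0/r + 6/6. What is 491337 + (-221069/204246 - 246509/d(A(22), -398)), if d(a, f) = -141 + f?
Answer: 7734404118743/15726942 ≈ 4.9179e+5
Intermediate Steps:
A(r) = 1 (A(r) = 0 + 6*(1/6) = 0 + 1 = 1)
491337 + (-221069/204246 - 246509/d(A(22), -398)) = 491337 + (-221069/204246 - 246509/(-141 - 398)) = 491337 + (-221069*1/204246 - 246509/(-539)) = 491337 + (-221069/204246 - 246509*(-1/539)) = 491337 + (-221069/204246 + 246509/539) = 491337 + 7175617289/15726942 = 7734404118743/15726942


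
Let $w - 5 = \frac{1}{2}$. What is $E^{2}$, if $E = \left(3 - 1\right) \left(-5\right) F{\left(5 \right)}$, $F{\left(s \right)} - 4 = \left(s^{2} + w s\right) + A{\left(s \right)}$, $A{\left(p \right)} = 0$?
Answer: $319225$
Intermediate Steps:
$w = \frac{11}{2}$ ($w = 5 + \frac{1}{2} = \frac{11}{2} \approx 5.5$)
$F{\left(s \right)} = 4 + s^{2} + \frac{11 s}{2}$ ($F{\left(s \right)} = 4 + \left(\left(s^{2} + \frac{11 s}{2}\right) + 0\right) = 4 + \left(s^{2} + \frac{11 s}{2}\right) = 4 + s^{2} + \frac{11 s}{2}$)
$E = -565$ ($E = \left(3 - 1\right) \left(-5\right) \left(4 + 5^{2} + \frac{11}{2} \cdot 5\right) = 2 \left(-5\right) \left(4 + 25 + \frac{55}{2}\right) = \left(-10\right) \frac{113}{2} = -565$)
$E^{2} = \left(-565\right)^{2} = 319225$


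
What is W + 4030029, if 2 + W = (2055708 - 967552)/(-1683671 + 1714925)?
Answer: 62977776007/15627 ≈ 4.0301e+6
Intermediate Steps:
W = 512824/15627 (W = -2 + (2055708 - 967552)/(-1683671 + 1714925) = -2 + 1088156/31254 = -2 + 1088156*(1/31254) = -2 + 544078/15627 = 512824/15627 ≈ 32.817)
W + 4030029 = 512824/15627 + 4030029 = 62977776007/15627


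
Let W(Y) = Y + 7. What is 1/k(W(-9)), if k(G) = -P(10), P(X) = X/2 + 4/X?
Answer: -5/27 ≈ -0.18519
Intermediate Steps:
P(X) = X/2 + 4/X (P(X) = X*(½) + 4/X = X/2 + 4/X)
W(Y) = 7 + Y
k(G) = -27/5 (k(G) = -((½)*10 + 4/10) = -(5 + 4*(⅒)) = -(5 + ⅖) = -1*27/5 = -27/5)
1/k(W(-9)) = 1/(-27/5) = -5/27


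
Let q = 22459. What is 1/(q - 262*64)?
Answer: 1/5691 ≈ 0.00017572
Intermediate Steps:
1/(q - 262*64) = 1/(22459 - 262*64) = 1/(22459 - 16768) = 1/5691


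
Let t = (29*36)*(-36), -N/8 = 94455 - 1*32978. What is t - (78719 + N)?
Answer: 375513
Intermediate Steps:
N = -491816 (N = -8*(94455 - 1*32978) = -8*(94455 - 32978) = -8*61477 = -491816)
t = -37584 (t = 1044*(-36) = -37584)
t - (78719 + N) = -37584 - (78719 - 491816) = -37584 - 1*(-413097) = -37584 + 413097 = 375513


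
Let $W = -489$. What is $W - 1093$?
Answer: $-1582$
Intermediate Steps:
$W - 1093 = -489 - 1093 = -1582$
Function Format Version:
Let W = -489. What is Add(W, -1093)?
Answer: -1582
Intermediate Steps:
Add(W, -1093) = Add(-489, -1093) = -1582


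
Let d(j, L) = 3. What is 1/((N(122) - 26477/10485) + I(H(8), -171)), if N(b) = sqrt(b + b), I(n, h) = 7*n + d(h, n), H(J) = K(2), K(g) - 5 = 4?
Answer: 6978113505/416109979189 - 219870450*sqrt(61)/416109979189 ≈ 0.012643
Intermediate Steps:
K(g) = 9 (K(g) = 5 + 4 = 9)
H(J) = 9
I(n, h) = 3 + 7*n (I(n, h) = 7*n + 3 = 3 + 7*n)
N(b) = sqrt(2)*sqrt(b) (N(b) = sqrt(2*b) = sqrt(2)*sqrt(b))
1/((N(122) - 26477/10485) + I(H(8), -171)) = 1/((sqrt(2)*sqrt(122) - 26477/10485) + (3 + 7*9)) = 1/((2*sqrt(61) - 26477*1/10485) + (3 + 63)) = 1/((2*sqrt(61) - 26477/10485) + 66) = 1/((-26477/10485 + 2*sqrt(61)) + 66) = 1/(665533/10485 + 2*sqrt(61))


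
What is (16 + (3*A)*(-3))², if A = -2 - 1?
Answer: 1849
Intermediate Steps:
A = -3
(16 + (3*A)*(-3))² = (16 + (3*(-3))*(-3))² = (16 - 9*(-3))² = (16 + 27)² = 43² = 1849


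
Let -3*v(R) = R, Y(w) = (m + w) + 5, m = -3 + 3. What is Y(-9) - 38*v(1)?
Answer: 26/3 ≈ 8.6667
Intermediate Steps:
m = 0
Y(w) = 5 + w (Y(w) = (0 + w) + 5 = w + 5 = 5 + w)
v(R) = -R/3
Y(-9) - 38*v(1) = (5 - 9) - (-38)/3 = -4 - 38*(-1/3) = -4 + 38/3 = 26/3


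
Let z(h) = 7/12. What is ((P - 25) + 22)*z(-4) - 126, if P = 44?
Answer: -1225/12 ≈ -102.08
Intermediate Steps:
z(h) = 7/12 (z(h) = 7*(1/12) = 7/12)
((P - 25) + 22)*z(-4) - 126 = ((44 - 25) + 22)*(7/12) - 126 = (19 + 22)*(7/12) - 126 = 41*(7/12) - 126 = 287/12 - 126 = -1225/12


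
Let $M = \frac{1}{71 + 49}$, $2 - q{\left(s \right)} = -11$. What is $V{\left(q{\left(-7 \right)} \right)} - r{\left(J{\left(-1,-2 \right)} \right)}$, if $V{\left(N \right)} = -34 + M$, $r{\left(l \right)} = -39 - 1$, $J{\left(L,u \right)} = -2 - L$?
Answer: $\frac{721}{120} \approx 6.0083$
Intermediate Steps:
$q{\left(s \right)} = 13$ ($q{\left(s \right)} = 2 - -11 = 2 + 11 = 13$)
$r{\left(l \right)} = -40$ ($r{\left(l \right)} = -39 - 1 = -40$)
$M = \frac{1}{120} \approx 0.0083333$
$V{\left(N \right)} = - \frac{4079}{120}$ ($V{\left(N \right)} = -34 + \frac{1}{120} = - \frac{4079}{120}$)
$V{\left(q{\left(-7 \right)} \right)} - r{\left(J{\left(-1,-2 \right)} \right)} = - \frac{4079}{120} - -40 = - \frac{4079}{120} + 40 = \frac{721}{120}$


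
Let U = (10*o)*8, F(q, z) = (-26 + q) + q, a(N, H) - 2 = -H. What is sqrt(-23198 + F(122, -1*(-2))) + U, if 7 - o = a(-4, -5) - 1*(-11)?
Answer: -880 + 2*I*sqrt(5745) ≈ -880.0 + 151.59*I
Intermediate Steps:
a(N, H) = 2 - H
F(q, z) = -26 + 2*q
o = -11 (o = 7 - ((2 - 1*(-5)) - 1*(-11)) = 7 - ((2 + 5) + 11) = 7 - (7 + 11) = 7 - 1*18 = 7 - 18 = -11)
U = -880 (U = (10*(-11))*8 = -110*8 = -880)
sqrt(-23198 + F(122, -1*(-2))) + U = sqrt(-23198 + (-26 + 2*122)) - 880 = sqrt(-23198 + (-26 + 244)) - 880 = sqrt(-23198 + 218) - 880 = sqrt(-22980) - 880 = 2*I*sqrt(5745) - 880 = -880 + 2*I*sqrt(5745)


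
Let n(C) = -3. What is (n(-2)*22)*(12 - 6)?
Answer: -396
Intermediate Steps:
(n(-2)*22)*(12 - 6) = (-3*22)*(12 - 6) = -66*6 = -396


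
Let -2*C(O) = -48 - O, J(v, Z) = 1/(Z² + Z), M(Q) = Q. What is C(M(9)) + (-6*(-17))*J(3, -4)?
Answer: 37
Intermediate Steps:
J(v, Z) = 1/(Z + Z²)
C(O) = 24 + O/2 (C(O) = -(-48 - O)/2 = 24 + O/2)
C(M(9)) + (-6*(-17))*J(3, -4) = (24 + (½)*9) + (-6*(-17))*(1/((-4)*(1 - 4))) = (24 + 9/2) + 102*(-¼/(-3)) = 57/2 + 102*(-¼*(-⅓)) = 57/2 + 102*(1/12) = 57/2 + 17/2 = 37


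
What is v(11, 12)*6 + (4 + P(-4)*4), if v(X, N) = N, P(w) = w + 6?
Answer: 84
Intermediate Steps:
P(w) = 6 + w
v(11, 12)*6 + (4 + P(-4)*4) = 12*6 + (4 + (6 - 4)*4) = 72 + (4 + 2*4) = 72 + (4 + 8) = 72 + 12 = 84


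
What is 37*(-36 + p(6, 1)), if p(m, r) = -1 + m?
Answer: -1147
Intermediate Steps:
37*(-36 + p(6, 1)) = 37*(-36 + (-1 + 6)) = 37*(-36 + 5) = 37*(-31) = -1147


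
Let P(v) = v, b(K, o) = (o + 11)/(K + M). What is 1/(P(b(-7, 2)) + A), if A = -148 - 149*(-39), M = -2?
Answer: 9/50954 ≈ 0.00017663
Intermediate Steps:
b(K, o) = (11 + o)/(-2 + K) (b(K, o) = (o + 11)/(K - 2) = (11 + o)/(-2 + K))
A = 5663 (A = -148 + 5811 = 5663)
1/(P(b(-7, 2)) + A) = 1/((11 + 2)/(-2 - 7) + 5663) = 1/(13/(-9) + 5663) = 1/(-1/9*13 + 5663) = 1/(-13/9 + 5663) = 1/(50954/9) = 9/50954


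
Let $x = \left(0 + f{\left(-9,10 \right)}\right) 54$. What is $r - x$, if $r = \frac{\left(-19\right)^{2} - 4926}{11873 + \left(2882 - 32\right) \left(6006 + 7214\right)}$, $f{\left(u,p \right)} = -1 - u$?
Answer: $- \frac{16281597701}{37688873} \approx -432.0$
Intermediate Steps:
$x = 432$ ($x = \left(0 - -8\right) 54 = \left(0 + \left(-1 + 9\right)\right) 54 = \left(0 + 8\right) 54 = 8 \cdot 54 = 432$)
$r = - \frac{4565}{37688873}$ ($r = \frac{361 - 4926}{11873 + 2850 \cdot 13220} = - \frac{4565}{11873 + 37677000} = - \frac{4565}{37688873} \approx -0.00012112$)
$r - x = - \frac{4565}{37688873} - 432 = - \frac{16281597701}{37688873}$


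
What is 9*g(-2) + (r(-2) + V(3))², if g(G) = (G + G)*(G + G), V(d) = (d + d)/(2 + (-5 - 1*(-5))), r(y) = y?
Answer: 145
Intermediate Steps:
V(d) = d (V(d) = (2*d)/(2 + (-5 + 5)) = (2*d)/(2 + 0) = (2*d)/2 = (2*d)*(½) = d)
g(G) = 4*G² (g(G) = (2*G)*(2*G) = 4*G²)
9*g(-2) + (r(-2) + V(3))² = 9*(4*(-2)²) + (-2 + 3)² = 9*(4*4) + 1² = 9*16 + 1 = 144 + 1 = 145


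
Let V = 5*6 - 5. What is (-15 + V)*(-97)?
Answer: -970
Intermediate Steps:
V = 25 (V = 30 - 5 = 25)
(-15 + V)*(-97) = (-15 + 25)*(-97) = 10*(-97) = -970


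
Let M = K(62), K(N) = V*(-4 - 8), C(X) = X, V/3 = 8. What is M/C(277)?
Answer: -288/277 ≈ -1.0397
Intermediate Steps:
V = 24 (V = 3*8 = 24)
K(N) = -288 (K(N) = 24*(-4 - 8) = 24*(-12) = -288)
M = -288
M/C(277) = -288/277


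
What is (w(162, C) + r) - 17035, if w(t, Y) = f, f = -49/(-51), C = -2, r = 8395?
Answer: -440591/51 ≈ -8639.0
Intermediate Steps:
f = 49/51 (f = -49*(-1/51) = 49/51 ≈ 0.96078)
w(t, Y) = 49/51
(w(162, C) + r) - 17035 = (49/51 + 8395) - 17035 = 428194/51 - 17035 = -440591/51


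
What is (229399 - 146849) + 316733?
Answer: 399283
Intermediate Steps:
(229399 - 146849) + 316733 = 82550 + 316733 = 399283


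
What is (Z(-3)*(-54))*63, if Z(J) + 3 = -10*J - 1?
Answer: -88452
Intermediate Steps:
Z(J) = -4 - 10*J (Z(J) = -3 + (-10*J - 1) = -3 + (-1 - 10*J) = -4 - 10*J)
(Z(-3)*(-54))*63 = ((-4 - 10*(-3))*(-54))*63 = ((-4 + 30)*(-54))*63 = (26*(-54))*63 = -1404*63 = -88452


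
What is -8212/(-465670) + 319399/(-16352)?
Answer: -74300124853/3807317920 ≈ -19.515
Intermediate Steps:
-8212/(-465670) + 319399/(-16352) = -8212*(-1/465670) + 319399*(-1/16352) = 4106/232835 - 319399/16352 = -74300124853/3807317920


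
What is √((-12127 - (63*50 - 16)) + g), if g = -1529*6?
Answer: 3*I*√2715 ≈ 156.32*I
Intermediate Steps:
g = -9174
√((-12127 - (63*50 - 16)) + g) = √((-12127 - (63*50 - 16)) - 9174) = √((-12127 - (3150 - 16)) - 9174) = √((-12127 - 1*3134) - 9174) = √((-12127 - 3134) - 9174) = √(-15261 - 9174) = √(-24435) = 3*I*√2715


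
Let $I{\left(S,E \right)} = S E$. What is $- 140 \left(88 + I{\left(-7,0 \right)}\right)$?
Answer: $-12320$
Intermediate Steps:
$I{\left(S,E \right)} = E S$
$- 140 \left(88 + I{\left(-7,0 \right)}\right) = - 140 \left(88 + 0 \left(-7\right)\right) = - 140 \left(88 + 0\right) = \left(-140\right) 88 = -12320$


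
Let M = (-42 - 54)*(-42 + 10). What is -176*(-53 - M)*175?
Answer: 96250000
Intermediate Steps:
M = 3072 (M = -96*(-32) = 3072)
-176*(-53 - M)*175 = -176*(-53 - 1*3072)*175 = -176*(-53 - 3072)*175 = -176*(-3125)*175 = 550000*175 = 96250000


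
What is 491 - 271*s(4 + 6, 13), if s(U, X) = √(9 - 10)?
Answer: 491 - 271*I ≈ 491.0 - 271.0*I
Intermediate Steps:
s(U, X) = I (s(U, X) = √(-1) = I)
491 - 271*s(4 + 6, 13) = 491 - 271*I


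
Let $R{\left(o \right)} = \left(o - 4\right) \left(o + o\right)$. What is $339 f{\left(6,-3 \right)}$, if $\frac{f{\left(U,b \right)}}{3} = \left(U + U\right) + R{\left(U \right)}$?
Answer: $36612$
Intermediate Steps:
$R{\left(o \right)} = 2 o \left(-4 + o\right)$ ($R{\left(o \right)} = \left(-4 + o\right) 2 o = 2 o \left(-4 + o\right)$)
$f{\left(U,b \right)} = 6 U + 6 U \left(-4 + U\right)$ ($f{\left(U,b \right)} = 3 \left(\left(U + U\right) + 2 U \left(-4 + U\right)\right) = 3 \left(2 U + 2 U \left(-4 + U\right)\right) = 6 U + 6 U \left(-4 + U\right)$)
$339 f{\left(6,-3 \right)} = 339 \cdot 6 \cdot 6 \left(-3 + 6\right) = 339 \cdot 6 \cdot 6 \cdot 3 = 339 \cdot 108 = 36612$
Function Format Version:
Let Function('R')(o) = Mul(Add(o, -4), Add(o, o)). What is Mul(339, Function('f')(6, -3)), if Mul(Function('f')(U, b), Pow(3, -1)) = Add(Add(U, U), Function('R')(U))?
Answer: 36612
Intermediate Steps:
Function('R')(o) = Mul(2, o, Add(-4, o)) (Function('R')(o) = Mul(Add(-4, o), Mul(2, o)) = Mul(2, o, Add(-4, o)))
Function('f')(U, b) = Add(Mul(6, U), Mul(6, U, Add(-4, U))) (Function('f')(U, b) = Mul(3, Add(Add(U, U), Mul(2, U, Add(-4, U)))) = Mul(3, Add(Mul(2, U), Mul(2, U, Add(-4, U)))) = Add(Mul(6, U), Mul(6, U, Add(-4, U))))
Mul(339, Function('f')(6, -3)) = Mul(339, Mul(6, 6, Add(-3, 6))) = Mul(339, Mul(6, 6, 3)) = Mul(339, 108) = 36612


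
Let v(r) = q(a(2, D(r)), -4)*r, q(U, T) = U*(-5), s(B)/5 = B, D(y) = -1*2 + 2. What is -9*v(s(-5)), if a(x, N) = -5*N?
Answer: 0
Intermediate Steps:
D(y) = 0 (D(y) = -2 + 2 = 0)
s(B) = 5*B
q(U, T) = -5*U
v(r) = 0 (v(r) = (-(-25)*0)*r = (-5*0)*r = 0*r = 0)
-9*v(s(-5)) = -9*0 = 0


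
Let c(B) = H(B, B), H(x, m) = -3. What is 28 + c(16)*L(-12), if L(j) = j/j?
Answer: 25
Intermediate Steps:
c(B) = -3
L(j) = 1
28 + c(16)*L(-12) = 28 - 3*1 = 28 - 3 = 25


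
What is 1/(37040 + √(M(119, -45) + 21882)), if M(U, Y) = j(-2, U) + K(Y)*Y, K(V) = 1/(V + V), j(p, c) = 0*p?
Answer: 14816/548775887 - √87530/2743879435 ≈ 2.6890e-5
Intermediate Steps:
j(p, c) = 0
K(V) = 1/(2*V)
M(U, Y) = ½ (M(U, Y) = 0 + (1/(2*Y))*Y = 0 + ½ = ½)
1/(37040 + √(M(119, -45) + 21882)) = 1/(37040 + √(½ + 21882)) = 1/(37040 + √(43765/2)) = 1/(37040 + √87530/2)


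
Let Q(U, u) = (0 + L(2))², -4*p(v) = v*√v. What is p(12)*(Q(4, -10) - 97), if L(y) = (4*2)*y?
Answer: -954*√3 ≈ -1652.4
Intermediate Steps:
L(y) = 8*y
p(v) = -v^(3/2)/4 (p(v) = -v*√v/4 = -v^(3/2)/4)
Q(U, u) = 256 (Q(U, u) = (0 + 8*2)² = (0 + 16)² = 16² = 256)
p(12)*(Q(4, -10) - 97) = (-6*√3)*(256 - 97) = -6*√3*159 = -954*√3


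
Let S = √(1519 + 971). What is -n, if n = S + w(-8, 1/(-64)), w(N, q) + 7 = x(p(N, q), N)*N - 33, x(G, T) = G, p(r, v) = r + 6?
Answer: 24 - √2490 ≈ -25.900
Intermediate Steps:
p(r, v) = 6 + r
w(N, q) = -40 + N*(6 + N) (w(N, q) = -7 + ((6 + N)*N - 33) = -7 + (N*(6 + N) - 33) = -7 + (-33 + N*(6 + N)) = -40 + N*(6 + N))
S = √2490 ≈ 49.900
n = -24 + √2490 (n = √2490 + (-40 - 8*(6 - 8)) = √2490 + (-40 - 8*(-2)) = √2490 + (-40 + 16) = √2490 - 24 = -24 + √2490 ≈ 25.900)
-n = -(-24 + √2490) = 24 - √2490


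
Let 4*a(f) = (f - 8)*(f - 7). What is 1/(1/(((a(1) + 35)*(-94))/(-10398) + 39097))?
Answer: 406534883/10398 ≈ 39097.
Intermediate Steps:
a(f) = (-8 + f)*(-7 + f)/4 (a(f) = ((f - 8)*(f - 7))/4 = ((-8 + f)*(-7 + f))/4 = (-8 + f)*(-7 + f)/4)
1/(1/(((a(1) + 35)*(-94))/(-10398) + 39097)) = 1/(1/((((14 - 15/4*1 + (¼)*1²) + 35)*(-94))/(-10398) + 39097)) = 1/(1/((((14 - 15/4 + (¼)*1) + 35)*(-94))*(-1/10398) + 39097)) = 1/(1/((((14 - 15/4 + ¼) + 35)*(-94))*(-1/10398) + 39097)) = 1/(1/(((21/2 + 35)*(-94))*(-1/10398) + 39097)) = 1/(1/(((91/2)*(-94))*(-1/10398) + 39097)) = 1/(1/(-4277*(-1/10398) + 39097)) = 1/(1/(4277/10398 + 39097)) = 1/(1/(406534883/10398)) = 1/(10398/406534883) = 406534883/10398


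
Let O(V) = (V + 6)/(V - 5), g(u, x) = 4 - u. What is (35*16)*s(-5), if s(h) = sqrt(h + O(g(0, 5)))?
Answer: 560*I*sqrt(15) ≈ 2168.9*I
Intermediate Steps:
O(V) = (6 + V)/(-5 + V)
s(h) = sqrt(-10 + h) (s(h) = sqrt(h + (6 + (4 - 1*0))/(-5 + (4 - 1*0))) = sqrt(h + (6 + (4 + 0))/(-5 + (4 + 0))) = sqrt(h + (6 + 4)/(-5 + 4)) = sqrt(h + 10/(-1)) = sqrt(h - 1*10) = sqrt(h - 10) = sqrt(-10 + h))
(35*16)*s(-5) = (35*16)*sqrt(-10 - 5) = 560*sqrt(-15) = 560*(I*sqrt(15)) = 560*I*sqrt(15)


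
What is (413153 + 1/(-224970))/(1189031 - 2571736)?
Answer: -92947030409/311067143850 ≈ -0.29880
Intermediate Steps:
(413153 + 1/(-224970))/(1189031 - 2571736) = (413153 - 1/224970)/(-1382705) = (92947030409/224970)*(-1/1382705) = -92947030409/311067143850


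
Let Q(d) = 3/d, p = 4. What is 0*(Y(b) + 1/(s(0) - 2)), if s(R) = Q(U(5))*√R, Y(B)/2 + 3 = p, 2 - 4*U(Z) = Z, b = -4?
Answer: 0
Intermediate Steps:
U(Z) = ½ - Z/4
Y(B) = 2 (Y(B) = -6 + 2*4 = -6 + 8 = 2)
s(R) = -4*√R (s(R) = (3/(½ - ¼*5))*√R = (3/(½ - 5/4))*√R = (3/(-¾))*√R = (3*(-4/3))*√R = -4*√R)
0*(Y(b) + 1/(s(0) - 2)) = 0*(2 + 1/(-4*√0 - 2)) = 0*(2 + 1/(-4*0 - 2)) = 0*(2 + 1/(0 - 2)) = 0*(2 + 1/(-2)) = 0*(2 - ½) = 0*(3/2) = 0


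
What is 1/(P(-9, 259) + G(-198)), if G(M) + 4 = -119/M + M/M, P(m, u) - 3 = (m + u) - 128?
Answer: 198/24275 ≈ 0.0081565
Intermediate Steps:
P(m, u) = -125 + m + u (P(m, u) = 3 + ((m + u) - 128) = 3 + (-128 + m + u) = -125 + m + u)
G(M) = -3 - 119/M (G(M) = -4 + (-119/M + M/M) = -4 + (-119/M + 1) = -4 + (1 - 119/M) = -3 - 119/M)
1/(P(-9, 259) + G(-198)) = 1/((-125 - 9 + 259) + (-3 - 119/(-198))) = 1/(125 + (-3 - 119*(-1/198))) = 1/(125 + (-3 + 119/198)) = 1/(125 - 475/198) = 1/(24275/198) = 198/24275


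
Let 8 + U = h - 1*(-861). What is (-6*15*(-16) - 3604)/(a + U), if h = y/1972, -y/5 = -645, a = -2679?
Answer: 4267408/3597647 ≈ 1.1862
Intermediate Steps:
y = 3225 (y = -5*(-645) = 3225)
h = 3225/1972 ≈ 1.6354
U = 1685341/1972 (U = -8 + (3225/1972 - 1*(-861)) = -8 + (3225/1972 + 861) = -8 + 1701117/1972 = 1685341/1972 ≈ 854.64)
(-6*15*(-16) - 3604)/(a + U) = (-6*15*(-16) - 3604)/(-2679 + 1685341/1972) = (-90*(-16) - 3604)/(-3597647/1972) = (1440 - 3604)*(-1972/3597647) = -2164*(-1972/3597647) = 4267408/3597647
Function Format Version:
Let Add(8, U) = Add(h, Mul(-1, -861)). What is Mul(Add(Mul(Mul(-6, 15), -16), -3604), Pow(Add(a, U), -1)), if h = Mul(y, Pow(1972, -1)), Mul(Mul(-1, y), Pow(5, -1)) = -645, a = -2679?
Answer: Rational(4267408, 3597647) ≈ 1.1862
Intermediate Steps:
y = 3225 (y = Mul(-5, -645) = 3225)
h = Rational(3225, 1972) (h = Mul(3225, Pow(1972, -1)) = Mul(3225, Rational(1, 1972)) = Rational(3225, 1972) ≈ 1.6354)
U = Rational(1685341, 1972) (U = Add(-8, Add(Rational(3225, 1972), Mul(-1, -861))) = Add(-8, Add(Rational(3225, 1972), 861)) = Add(-8, Rational(1701117, 1972)) = Rational(1685341, 1972) ≈ 854.64)
Mul(Add(Mul(Mul(-6, 15), -16), -3604), Pow(Add(a, U), -1)) = Mul(Add(Mul(Mul(-6, 15), -16), -3604), Pow(Add(-2679, Rational(1685341, 1972)), -1)) = Mul(Add(Mul(-90, -16), -3604), Pow(Rational(-3597647, 1972), -1)) = Mul(Add(1440, -3604), Rational(-1972, 3597647)) = Mul(-2164, Rational(-1972, 3597647)) = Rational(4267408, 3597647)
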